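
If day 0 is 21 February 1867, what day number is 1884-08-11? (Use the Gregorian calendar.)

Feb 21, 1867 → Feb 21, 1868: 365 days.
Feb 21, 1868 → Feb 21, 1869: 366 days (Feb 29, 1868 is in that span).
Feb 21, 1869 → Feb 21, 1870: 365 days.
Feb 21, 1870 → Feb 21, 1871: 365 days.
Feb 21, 1871 → Feb 21, 1872: 365 days.
Feb 21, 1872 → Feb 21, 1873: 366 days (Feb 29, 1872 is in that span).
Feb 21, 1873 → Feb 21, 1874: 365 days.
Feb 21, 1874 → Feb 21, 1875: 365 days.
Feb 21, 1875 → Feb 21, 1876: 365 days.
Feb 21, 1876 → Feb 21, 1877: 366 days (Feb 29, 1876 is in that span).
Feb 21, 1877 → Feb 21, 1878: 365 days.
Feb 21, 1878 → Feb 21, 1879: 365 days.
Feb 21, 1879 → Feb 21, 1880: 365 days.
Feb 21, 1880 → Feb 21, 1881: 366 days (Feb 29, 1880 is in that span).
Feb 21, 1881 → Feb 21, 1882: 365 days.
Feb 21, 1882 → Feb 21, 1883: 365 days.
Feb 21, 1883 → Feb 21, 1884: 365 days.
Feb 21, 1884 → Mar 21, 1884: 29 days (February has 29).
Mar 21, 1884 → Apr 21, 1884: 31 days (March has 31).
Apr 21, 1884 → May 21, 1884: 30 days (April has 30).
May 21, 1884 → Jun 21, 1884: 31 days (May has 31).
Jun 21, 1884 → Jul 21, 1884: 30 days (June has 30).
Jul 21, 1884 → Aug 11, 1884: 21 days.
Total: 6381 days.

6381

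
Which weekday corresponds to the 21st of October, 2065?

Doomsday rule: the anchor day for the 2000s is Tuesday. For year 65: 65÷12 = 5 r 5, and 5÷4 = 1, so 5+5+1 = 11.
Tuesday + 11 ≡ Saturday — that's 2065's doomsday.
In October the doomsday date is Oct 10.
Oct 21 is 11 days after Oct 10; 11 mod 7 = 4, so Saturday + 4 = Wednesday.

Wednesday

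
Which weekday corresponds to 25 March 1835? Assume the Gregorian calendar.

Doomsday rule: the anchor day for the 1800s is Friday. For year 35: 35÷12 = 2 r 11, and 11÷4 = 2, so 2+11+2 = 15.
Friday + 15 ≡ Saturday — that's 1835's doomsday.
In March the doomsday date is Mar 14.
Mar 25 is 11 days after Mar 14; 11 mod 7 = 4, so Saturday + 4 = Wednesday.

Wednesday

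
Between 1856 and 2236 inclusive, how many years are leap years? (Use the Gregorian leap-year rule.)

Multiples of 4 in [1856,2236]: 96.
Of those, multiples of 100: 4 (not leap unless ÷400).
Multiples of 400: 1.
Leap years = 96 − 4 + 1 = 93.

93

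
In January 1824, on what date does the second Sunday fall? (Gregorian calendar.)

January 1, 1824 is a Thursday.
The first Sunday is therefore January 4 (3 days later).
The second Sunday is 4 + 1×7 = January 11.

January 11, 1824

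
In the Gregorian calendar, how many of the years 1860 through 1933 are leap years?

Multiples of 4 in [1860,1933]: 19.
Of those, multiples of 100: 1 (not leap unless ÷400).
Multiples of 400: 0.
Leap years = 19 − 1 + 0 = 18.

18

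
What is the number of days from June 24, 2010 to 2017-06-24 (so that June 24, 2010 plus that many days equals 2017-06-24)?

2557

Jun 24, 2010 → Jun 24, 2011: 365 days.
Jun 24, 2011 → Jun 24, 2012: 366 days (Feb 29, 2012 is in that span).
Jun 24, 2012 → Jun 24, 2013: 365 days.
Jun 24, 2013 → Jun 24, 2014: 365 days.
Jun 24, 2014 → Jun 24, 2015: 365 days.
Jun 24, 2015 → Jun 24, 2016: 366 days (Feb 29, 2016 is in that span).
Jun 24, 2016 → Jul 24, 2016: 30 days (June has 30).
Jul 24, 2016 → Aug 24, 2016: 31 days (July has 31).
Aug 24, 2016 → Sep 24, 2016: 31 days (August has 31).
Sep 24, 2016 → Oct 24, 2016: 30 days (September has 30).
Oct 24, 2016 → Nov 24, 2016: 31 days (October has 31).
Nov 24, 2016 → Dec 24, 2016: 30 days (November has 30).
Dec 24, 2016 → Jan 24, 2017: 31 days (December has 31).
Jan 24, 2017 → Feb 24, 2017: 31 days (January has 31).
Feb 24, 2017 → Mar 24, 2017: 28 days (February has 28).
Mar 24, 2017 → Apr 24, 2017: 31 days (March has 31).
Apr 24, 2017 → May 24, 2017: 30 days (April has 30).
May 24, 2017 → Jun 24, 2017: 31 days.
Total: 2557 days.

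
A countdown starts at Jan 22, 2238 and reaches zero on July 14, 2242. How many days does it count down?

Jan 22, 2238 → Jan 22, 2239: 365 days.
Jan 22, 2239 → Jan 22, 2240: 365 days.
Jan 22, 2240 → Jan 22, 2241: 366 days (Feb 29, 2240 is in that span).
Jan 22, 2241 → Jan 22, 2242: 365 days.
Jan 22, 2242 → Feb 22, 2242: 31 days (January has 31).
Feb 22, 2242 → Mar 22, 2242: 28 days (February has 28).
Mar 22, 2242 → Apr 22, 2242: 31 days (March has 31).
Apr 22, 2242 → May 22, 2242: 30 days (April has 30).
May 22, 2242 → Jun 22, 2242: 31 days (May has 31).
Jun 22, 2242 → Jul 14, 2242: 22 days.
Total: 1634 days.

1634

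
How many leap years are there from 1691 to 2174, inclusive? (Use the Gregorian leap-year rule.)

Multiples of 4 in [1691,2174]: 121.
Of those, multiples of 100: 5 (not leap unless ÷400).
Multiples of 400: 1.
Leap years = 121 − 5 + 1 = 117.

117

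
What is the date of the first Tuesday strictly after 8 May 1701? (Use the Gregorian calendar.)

May 10, 1701

May 8, 1701 is a Sunday.
From Sunday to the next Tuesday is 2 days.
May 8, 1701 + 2 = May 10, 1701.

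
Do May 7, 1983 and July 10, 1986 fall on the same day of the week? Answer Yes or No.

From May 7, 1983 to Jul 10, 1986 is 1160 days.
1160 mod 7 = 5, so they are different weekdays.
(May 7, 1983 is a Saturday; Jul 10, 1986 is a Thursday.)

No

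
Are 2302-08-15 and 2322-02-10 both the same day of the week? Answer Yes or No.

From Aug 15, 2302 to Feb 10, 2322 is 7119 days.
7119 mod 7 = 0, so they are the same weekday.
(Aug 15, 2302 is a Friday; Feb 10, 2322 is a Friday.)

Yes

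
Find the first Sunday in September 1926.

September 1, 1926 is a Wednesday.
The first Sunday is therefore September 5 (4 days later).

September 5, 1926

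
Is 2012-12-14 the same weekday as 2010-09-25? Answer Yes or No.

From Sep 25, 2010 to Dec 14, 2012 is 811 days.
811 mod 7 = 6, so they are different weekdays.
(Sep 25, 2010 is a Saturday; Dec 14, 2012 is a Friday.)

No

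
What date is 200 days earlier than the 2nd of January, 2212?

June 16, 2211

−2 → Dec 31, 2211 (end of Dec, 31 days; 198 left).
−31 → Nov 30, 2211 (end of Nov, 30 days; 167 left).
−30 → Oct 31, 2211 (end of Oct, 31 days; 137 left).
−31 → Sep 30, 2211 (end of Sep, 30 days; 106 left).
−30 → Aug 31, 2211 (end of Aug, 31 days; 76 left).
−31 → Jul 31, 2211 (end of Jul, 31 days; 45 left).
−31 → Jun 30, 2211 (end of Jun, 30 days; 14 left).
−14 → Jun 16, 2211.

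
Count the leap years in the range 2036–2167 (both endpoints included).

Multiples of 4 in [2036,2167]: 33.
Of those, multiples of 100: 1 (not leap unless ÷400).
Multiples of 400: 0.
Leap years = 33 − 1 + 0 = 32.

32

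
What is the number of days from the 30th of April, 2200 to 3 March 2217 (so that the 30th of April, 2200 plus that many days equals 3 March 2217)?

6151

Apr 30, 2200 → Apr 30, 2201: 365 days.
Apr 30, 2201 → Apr 30, 2202: 365 days.
Apr 30, 2202 → Apr 30, 2203: 365 days.
Apr 30, 2203 → Apr 30, 2204: 366 days (Feb 29, 2204 is in that span).
Apr 30, 2204 → Apr 30, 2205: 365 days.
Apr 30, 2205 → Apr 30, 2206: 365 days.
Apr 30, 2206 → Apr 30, 2207: 365 days.
Apr 30, 2207 → Apr 30, 2208: 366 days (Feb 29, 2208 is in that span).
Apr 30, 2208 → Apr 30, 2209: 365 days.
Apr 30, 2209 → Apr 30, 2210: 365 days.
Apr 30, 2210 → Apr 30, 2211: 365 days.
Apr 30, 2211 → Apr 30, 2212: 366 days (Feb 29, 2212 is in that span).
Apr 30, 2212 → Apr 30, 2213: 365 days.
Apr 30, 2213 → Apr 30, 2214: 365 days.
Apr 30, 2214 → Apr 30, 2215: 365 days.
Apr 30, 2215 → Apr 30, 2216: 366 days (Feb 29, 2216 is in that span).
Apr 30, 2216 → May 30, 2216: 30 days (April has 30).
May 30, 2216 → Jun 30, 2216: 31 days (May has 31).
Jun 30, 2216 → Jul 30, 2216: 30 days (June has 30).
Jul 30, 2216 → Aug 30, 2216: 31 days (July has 31).
Aug 30, 2216 → Sep 30, 2216: 31 days (August has 31).
Sep 30, 2216 → Oct 30, 2216: 30 days (September has 30).
Oct 30, 2216 → Nov 30, 2216: 31 days (October has 31).
Nov 30, 2216 → Dec 30, 2216: 30 days (November has 30).
Dec 30, 2216 → Jan 30, 2217: 31 days (December has 31).
Jan 30, 2217 → Feb 28, 2217: 29 days (January has 31).
Feb 28, 2217 → Mar 3, 2217: 3 days.
Total: 6151 days.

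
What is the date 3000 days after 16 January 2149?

April 4, 2157

+365 (one year) → Jan 16, 2150 (2635 left).
+365 (one year) → Jan 16, 2151 (2270 left).
+365 (one year) → Jan 16, 2152 (1905 left).
+366 (one year; includes Feb 29, 2152) → Jan 16, 2153 (1539 left).
+365 (one year) → Jan 16, 2154 (1174 left).
+365 (one year) → Jan 16, 2155 (809 left).
+365 (one year) → Jan 16, 2156 (444 left).
+366 (one year; includes Feb 29, 2156) → Jan 16, 2157 (78 left).
Jan has 31 days: +16 → Feb 1, 2157 (62 left).
Feb has 28 days: +28 → Mar 1, 2157 (34 left).
Mar has 31 days: +31 → Apr 1, 2157 (3 left).
+3 → Apr 4, 2157.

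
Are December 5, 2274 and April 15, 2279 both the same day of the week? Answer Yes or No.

No

From Dec 5, 2274 to Apr 15, 2279 is 1592 days.
1592 mod 7 = 3, so they are different weekdays.
(Dec 5, 2274 is a Saturday; Apr 15, 2279 is a Tuesday.)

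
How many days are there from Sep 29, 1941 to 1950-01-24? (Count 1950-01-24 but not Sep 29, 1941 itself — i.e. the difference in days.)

3039

Sep 29, 1941 → Sep 29, 1942: 365 days.
Sep 29, 1942 → Sep 29, 1943: 365 days.
Sep 29, 1943 → Sep 29, 1944: 366 days (Feb 29, 1944 is in that span).
Sep 29, 1944 → Sep 29, 1945: 365 days.
Sep 29, 1945 → Sep 29, 1946: 365 days.
Sep 29, 1946 → Sep 29, 1947: 365 days.
Sep 29, 1947 → Sep 29, 1948: 366 days (Feb 29, 1948 is in that span).
Sep 29, 1948 → Sep 29, 1949: 365 days.
Sep 29, 1949 → Oct 29, 1949: 30 days (September has 30).
Oct 29, 1949 → Nov 29, 1949: 31 days (October has 31).
Nov 29, 1949 → Dec 29, 1949: 30 days (November has 30).
Dec 29, 1949 → Jan 24, 1950: 26 days.
Total: 3039 days.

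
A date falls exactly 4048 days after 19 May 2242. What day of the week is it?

Saturday

First find the weekday of May 19, 2242. Doomsday rule: the anchor day for the 2200s is Friday. For year 42: 42÷12 = 3 r 6, and 6÷4 = 1, so 3+6+1 = 10.
Friday + 10 ≡ Monday — that's 2242's doomsday.
In May the doomsday date is May 9.
May 19 is 10 days after May 9; 10 mod 7 = 3, so Monday + 3 = Thursday.
4048 mod 7 = 2, so 4048 days after a Thursday is Thursday + 2 = Saturday.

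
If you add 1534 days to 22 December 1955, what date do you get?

+366 (one year; includes Feb 29, 1956) → Dec 22, 1956 (1168 left).
+365 (one year) → Dec 22, 1957 (803 left).
+365 (one year) → Dec 22, 1958 (438 left).
+365 (one year) → Dec 22, 1959 (73 left).
Dec has 31 days: +10 → Jan 1, 1960 (63 left).
Jan has 31 days: +31 → Feb 1, 1960 (32 left).
Feb has 29 days: +29 → Mar 1, 1960 (3 left).
+3 → Mar 4, 1960.

March 4, 1960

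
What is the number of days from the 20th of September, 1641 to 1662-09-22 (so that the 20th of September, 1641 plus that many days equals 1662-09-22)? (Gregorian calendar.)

Sep 20, 1641 → Sep 20, 1642: 365 days.
Sep 20, 1642 → Sep 20, 1643: 365 days.
Sep 20, 1643 → Sep 20, 1644: 366 days (Feb 29, 1644 is in that span).
Sep 20, 1644 → Sep 20, 1645: 365 days.
Sep 20, 1645 → Sep 20, 1646: 365 days.
Sep 20, 1646 → Sep 20, 1647: 365 days.
Sep 20, 1647 → Sep 20, 1648: 366 days (Feb 29, 1648 is in that span).
Sep 20, 1648 → Sep 20, 1649: 365 days.
Sep 20, 1649 → Sep 20, 1650: 365 days.
Sep 20, 1650 → Sep 20, 1651: 365 days.
Sep 20, 1651 → Sep 20, 1652: 366 days (Feb 29, 1652 is in that span).
Sep 20, 1652 → Sep 20, 1653: 365 days.
Sep 20, 1653 → Sep 20, 1654: 365 days.
Sep 20, 1654 → Sep 20, 1655: 365 days.
Sep 20, 1655 → Sep 20, 1656: 366 days (Feb 29, 1656 is in that span).
Sep 20, 1656 → Sep 20, 1657: 365 days.
Sep 20, 1657 → Sep 20, 1658: 365 days.
Sep 20, 1658 → Sep 20, 1659: 365 days.
Sep 20, 1659 → Sep 20, 1660: 366 days (Feb 29, 1660 is in that span).
Sep 20, 1660 → Sep 20, 1661: 365 days.
Sep 20, 1661 → Oct 20, 1661: 30 days (September has 30).
Oct 20, 1661 → Nov 20, 1661: 31 days (October has 31).
Nov 20, 1661 → Dec 20, 1661: 30 days (November has 30).
Dec 20, 1661 → Jan 20, 1662: 31 days (December has 31).
Jan 20, 1662 → Feb 20, 1662: 31 days (January has 31).
Feb 20, 1662 → Mar 20, 1662: 28 days (February has 28).
Mar 20, 1662 → Apr 20, 1662: 31 days (March has 31).
Apr 20, 1662 → May 20, 1662: 30 days (April has 30).
May 20, 1662 → Jun 20, 1662: 31 days (May has 31).
Jun 20, 1662 → Jul 20, 1662: 30 days (June has 30).
Jul 20, 1662 → Aug 20, 1662: 31 days (July has 31).
Aug 20, 1662 → Sep 20, 1662: 31 days (August has 31).
Sep 20, 1662 → Sep 22, 1662: 2 days.
Total: 7672 days.

7672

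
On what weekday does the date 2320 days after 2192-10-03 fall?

First find the weekday of Oct 3, 2192. Doomsday rule: the anchor day for the 2100s is Sunday. For year 92: 92÷12 = 7 r 8, and 8÷4 = 2, so 7+8+2 = 17.
Sunday + 17 ≡ Wednesday — that's 2192's doomsday.
In October the doomsday date is Oct 10.
Oct 3 is 7 days before Oct 10; 7 mod 7 = 0, so Wednesday − 0 = Wednesday.
2320 mod 7 = 3, so 2320 days after a Wednesday is Wednesday + 3 = Saturday.

Saturday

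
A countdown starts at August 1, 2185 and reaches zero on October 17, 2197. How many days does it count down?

4460

Aug 1, 2185 → Aug 1, 2186: 365 days.
Aug 1, 2186 → Aug 1, 2187: 365 days.
Aug 1, 2187 → Aug 1, 2188: 366 days (Feb 29, 2188 is in that span).
Aug 1, 2188 → Aug 1, 2189: 365 days.
Aug 1, 2189 → Aug 1, 2190: 365 days.
Aug 1, 2190 → Aug 1, 2191: 365 days.
Aug 1, 2191 → Aug 1, 2192: 366 days (Feb 29, 2192 is in that span).
Aug 1, 2192 → Aug 1, 2193: 365 days.
Aug 1, 2193 → Aug 1, 2194: 365 days.
Aug 1, 2194 → Aug 1, 2195: 365 days.
Aug 1, 2195 → Aug 1, 2196: 366 days (Feb 29, 2196 is in that span).
Aug 1, 2196 → Aug 1, 2197: 365 days.
Aug 1, 2197 → Sep 1, 2197: 31 days (August has 31).
Sep 1, 2197 → Oct 1, 2197: 30 days (September has 30).
Oct 1, 2197 → Oct 17, 2197: 16 days.
Total: 4460 days.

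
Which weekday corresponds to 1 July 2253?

Friday

Doomsday rule: the anchor day for the 2200s is Friday. For year 53: 53÷12 = 4 r 5, and 5÷4 = 1, so 4+5+1 = 10.
Friday + 10 ≡ Monday — that's 2253's doomsday.
In July the doomsday date is Jul 11.
Jul 1 is 10 days before Jul 11; 10 mod 7 = 3, so Monday − 3 = Friday.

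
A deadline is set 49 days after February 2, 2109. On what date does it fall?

March 23, 2109

Feb has 28 days: +27 → Mar 1, 2109 (22 left).
+22 → Mar 23, 2109.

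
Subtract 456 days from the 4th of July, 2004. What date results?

−366 (one year; includes Feb 29, 2004) → Jul 4, 2003 (90 left).
−4 → Jun 30, 2003 (end of Jun, 30 days; 86 left).
−30 → May 31, 2003 (end of May, 31 days; 56 left).
−31 → Apr 30, 2003 (end of Apr, 30 days; 25 left).
−25 → Apr 5, 2003.

April 5, 2003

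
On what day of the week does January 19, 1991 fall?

Doomsday rule: the anchor day for the 1900s is Wednesday. For year 91: 91÷12 = 7 r 7, and 7÷4 = 1, so 7+7+1 = 15.
Wednesday + 15 ≡ Thursday — that's 1991's doomsday.
In January the doomsday date is Jan 3 (1991 is not a leap year).
Jan 19 is 16 days after Jan 3; 16 mod 7 = 2, so Thursday + 2 = Saturday.

Saturday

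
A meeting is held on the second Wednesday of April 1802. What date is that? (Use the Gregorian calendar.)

April 14, 1802

April 1, 1802 is a Thursday.
The first Wednesday is therefore April 7 (6 days later).
The second Wednesday is 7 + 1×7 = April 14.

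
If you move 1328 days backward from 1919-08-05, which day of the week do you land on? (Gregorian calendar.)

Aug 5, 1919 is a Tuesday.
1328 mod 7 = 5, so 1328 days before a Tuesday is Tuesday − 5 = Thursday.

Thursday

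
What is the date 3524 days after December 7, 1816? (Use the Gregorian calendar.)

+365 (one year) → Dec 7, 1817 (3159 left).
+365 (one year) → Dec 7, 1818 (2794 left).
+365 (one year) → Dec 7, 1819 (2429 left).
+366 (one year; includes Feb 29, 1820) → Dec 7, 1820 (2063 left).
+365 (one year) → Dec 7, 1821 (1698 left).
+365 (one year) → Dec 7, 1822 (1333 left).
+365 (one year) → Dec 7, 1823 (968 left).
+366 (one year; includes Feb 29, 1824) → Dec 7, 1824 (602 left).
+365 (one year) → Dec 7, 1825 (237 left).
Dec has 31 days: +25 → Jan 1, 1826 (212 left).
Jan has 31 days: +31 → Feb 1, 1826 (181 left).
Feb has 28 days: +28 → Mar 1, 1826 (153 left).
Mar has 31 days: +31 → Apr 1, 1826 (122 left).
Apr has 30 days: +30 → May 1, 1826 (92 left).
May has 31 days: +31 → Jun 1, 1826 (61 left).
Jun has 30 days: +30 → Jul 1, 1826 (31 left).
Jul has 31 days: +31 → Aug 1, 1826 (0 left).

August 1, 1826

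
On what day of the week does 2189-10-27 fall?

Tuesday

Doomsday rule: the anchor day for the 2100s is Sunday. For year 89: 89÷12 = 7 r 5, and 5÷4 = 1, so 7+5+1 = 13.
Sunday + 13 ≡ Saturday — that's 2189's doomsday.
In October the doomsday date is Oct 10.
Oct 27 is 17 days after Oct 10; 17 mod 7 = 3, so Saturday + 3 = Tuesday.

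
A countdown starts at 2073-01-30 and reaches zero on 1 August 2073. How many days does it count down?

183

Jan 30, 2073 → Feb 28, 2073: 29 days (January has 31).
Feb 28, 2073 → Mar 28, 2073: 28 days (February has 28).
Mar 28, 2073 → Apr 28, 2073: 31 days (March has 31).
Apr 28, 2073 → May 28, 2073: 30 days (April has 30).
May 28, 2073 → Jun 28, 2073: 31 days (May has 31).
Jun 28, 2073 → Jul 28, 2073: 30 days (June has 30).
Jul 28, 2073 → Aug 1, 2073: 4 days.
Total: 183 days.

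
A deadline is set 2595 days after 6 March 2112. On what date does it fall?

+365 (one year) → Mar 6, 2113 (2230 left).
+365 (one year) → Mar 6, 2114 (1865 left).
+365 (one year) → Mar 6, 2115 (1500 left).
+366 (one year; includes Feb 29, 2116) → Mar 6, 2116 (1134 left).
+365 (one year) → Mar 6, 2117 (769 left).
+365 (one year) → Mar 6, 2118 (404 left).
+365 (one year) → Mar 6, 2119 (39 left).
Mar has 31 days: +26 → Apr 1, 2119 (13 left).
+13 → Apr 14, 2119.

April 14, 2119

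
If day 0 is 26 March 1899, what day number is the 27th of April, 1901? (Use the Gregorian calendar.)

762

Mar 26, 1899 → Mar 26, 1900: 365 days.
Mar 26, 1900 → Apr 26, 1900: 31 days (March has 31).
Apr 26, 1900 → May 26, 1900: 30 days (April has 30).
May 26, 1900 → Jun 26, 1900: 31 days (May has 31).
Jun 26, 1900 → Jul 26, 1900: 30 days (June has 30).
Jul 26, 1900 → Aug 26, 1900: 31 days (July has 31).
Aug 26, 1900 → Sep 26, 1900: 31 days (August has 31).
Sep 26, 1900 → Oct 26, 1900: 30 days (September has 30).
Oct 26, 1900 → Nov 26, 1900: 31 days (October has 31).
Nov 26, 1900 → Dec 26, 1900: 30 days (November has 30).
Dec 26, 1900 → Jan 26, 1901: 31 days (December has 31).
Jan 26, 1901 → Feb 26, 1901: 31 days (January has 31).
Feb 26, 1901 → Mar 26, 1901: 28 days (February has 28).
Mar 26, 1901 → Apr 26, 1901: 31 days (March has 31).
Apr 26, 1901 → Apr 27, 1901: 1 days.
Total: 762 days.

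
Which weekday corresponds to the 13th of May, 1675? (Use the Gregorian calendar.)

Monday

Doomsday rule: the anchor day for the 1600s is Tuesday. For year 75: 75÷12 = 6 r 3, and 3÷4 = 0, so 6+3+0 = 9.
Tuesday + 9 ≡ Thursday — that's 1675's doomsday.
In May the doomsday date is May 9.
May 13 is 4 days after May 9; 4 mod 7 = 4, so Thursday + 4 = Monday.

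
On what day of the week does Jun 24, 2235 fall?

Wednesday

January 1, 2235 is a Thursday.
Jan 1, 2235 → Feb 1, 2235: 31 days (January has 31).
Feb 1, 2235 → Mar 1, 2235: 28 days (February has 28).
Mar 1, 2235 → Apr 1, 2235: 31 days (March has 31).
Apr 1, 2235 → May 1, 2235: 30 days (April has 30).
May 1, 2235 → Jun 1, 2235: 31 days (May has 31).
Jun 1, 2235 → Jun 24, 2235: 23 days.
Total: 174 days.
174 mod 7 = 6, so Thursday + 6 = Wednesday.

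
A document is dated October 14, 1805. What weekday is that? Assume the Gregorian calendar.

Doomsday rule: the anchor day for the 1800s is Friday. For year 05: 5÷12 = 0 r 5, and 5÷4 = 1, so 0+5+1 = 6.
Friday + 6 ≡ Thursday — that's 1805's doomsday.
In October the doomsday date is Oct 10.
Oct 14 is 4 days after Oct 10; 4 mod 7 = 4, so Thursday + 4 = Monday.

Monday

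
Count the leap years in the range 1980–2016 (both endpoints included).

10

Multiples of 4 in [1980,2016]: 10.
Of those, multiples of 100: 1 (not leap unless ÷400).
Multiples of 400: 1.
Leap years = 10 − 1 + 1 = 10.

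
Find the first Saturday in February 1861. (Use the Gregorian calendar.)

February 2, 1861

February 1, 1861 is a Friday.
The first Saturday is therefore February 2 (1 days later).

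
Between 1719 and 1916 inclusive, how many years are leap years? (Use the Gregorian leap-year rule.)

48

Multiples of 4 in [1719,1916]: 50.
Of those, multiples of 100: 2 (not leap unless ÷400).
Multiples of 400: 0.
Leap years = 50 − 2 + 0 = 48.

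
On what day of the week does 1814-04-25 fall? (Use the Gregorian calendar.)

Monday

Doomsday rule: the anchor day for the 1800s is Friday. For year 14: 14÷12 = 1 r 2, and 2÷4 = 0, so 1+2+0 = 3.
Friday + 3 ≡ Monday — that's 1814's doomsday.
In April the doomsday date is Apr 4.
Apr 25 is 21 days after Apr 4; 21 mod 7 = 0, so Monday + 0 = Monday.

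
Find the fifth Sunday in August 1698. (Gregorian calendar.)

August 1, 1698 is a Friday.
The first Sunday is therefore August 3 (2 days later).
The fifth Sunday is 3 + 4×7 = August 31.

August 31, 1698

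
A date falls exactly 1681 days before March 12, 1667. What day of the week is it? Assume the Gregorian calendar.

First find the weekday of Mar 12, 1667. Doomsday rule: the anchor day for the 1600s is Tuesday. For year 67: 67÷12 = 5 r 7, and 7÷4 = 1, so 5+7+1 = 13.
Tuesday + 13 ≡ Monday — that's 1667's doomsday.
In March the doomsday date is Mar 14.
Mar 12 is 2 days before Mar 14; 2 mod 7 = 2, so Monday − 2 = Saturday.
1681 mod 7 = 1, so 1681 days before a Saturday is Saturday − 1 = Friday.

Friday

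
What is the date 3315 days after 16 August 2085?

+365 (one year) → Aug 16, 2086 (2950 left).
+365 (one year) → Aug 16, 2087 (2585 left).
+366 (one year; includes Feb 29, 2088) → Aug 16, 2088 (2219 left).
+365 (one year) → Aug 16, 2089 (1854 left).
+365 (one year) → Aug 16, 2090 (1489 left).
+365 (one year) → Aug 16, 2091 (1124 left).
+366 (one year; includes Feb 29, 2092) → Aug 16, 2092 (758 left).
+365 (one year) → Aug 16, 2093 (393 left).
Aug has 31 days: +16 → Sep 1, 2093 (377 left).
Sep has 30 days: +30 → Oct 1, 2093 (347 left).
Oct has 31 days: +31 → Nov 1, 2093 (316 left).
Nov has 30 days: +30 → Dec 1, 2093 (286 left).
Dec has 31 days: +31 → Jan 1, 2094 (255 left).
Jan has 31 days: +31 → Feb 1, 2094 (224 left).
Feb has 28 days: +28 → Mar 1, 2094 (196 left).
Mar has 31 days: +31 → Apr 1, 2094 (165 left).
Apr has 30 days: +30 → May 1, 2094 (135 left).
May has 31 days: +31 → Jun 1, 2094 (104 left).
Jun has 30 days: +30 → Jul 1, 2094 (74 left).
Jul has 31 days: +31 → Aug 1, 2094 (43 left).
Aug has 31 days: +31 → Sep 1, 2094 (12 left).
+12 → Sep 13, 2094.

September 13, 2094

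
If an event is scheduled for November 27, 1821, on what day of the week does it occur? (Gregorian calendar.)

Doomsday rule: the anchor day for the 1800s is Friday. For year 21: 21÷12 = 1 r 9, and 9÷4 = 2, so 1+9+2 = 12.
Friday + 12 ≡ Wednesday — that's 1821's doomsday.
In November the doomsday date is Nov 7.
Nov 27 is 20 days after Nov 7; 20 mod 7 = 6, so Wednesday + 6 = Tuesday.

Tuesday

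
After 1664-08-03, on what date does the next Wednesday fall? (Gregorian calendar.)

Aug 3, 1664 is a Sunday.
From Sunday to the next Wednesday is 3 days.
Aug 3, 1664 + 3 = Aug 6, 1664.

August 6, 1664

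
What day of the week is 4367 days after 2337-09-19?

First find the weekday of Sep 19, 2337. Doomsday rule: the anchor day for the 2300s is Wednesday. For year 37: 37÷12 = 3 r 1, and 1÷4 = 0, so 3+1+0 = 4.
Wednesday + 4 ≡ Sunday — that's 2337's doomsday.
In September the doomsday date is Sep 5.
Sep 19 is 14 days after Sep 5; 14 mod 7 = 0, so Sunday + 0 = Sunday.
4367 mod 7 = 6, so 4367 days after a Sunday is Sunday + 6 = Saturday.

Saturday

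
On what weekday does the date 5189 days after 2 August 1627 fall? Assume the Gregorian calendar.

First find the weekday of Aug 2, 1627. Doomsday rule: the anchor day for the 1600s is Tuesday. For year 27: 27÷12 = 2 r 3, and 3÷4 = 0, so 2+3+0 = 5.
Tuesday + 5 ≡ Sunday — that's 1627's doomsday.
In August the doomsday date is Aug 8.
Aug 2 is 6 days before Aug 8; 6 mod 7 = 6, so Sunday − 6 = Monday.
5189 mod 7 = 2, so 5189 days after a Monday is Monday + 2 = Wednesday.

Wednesday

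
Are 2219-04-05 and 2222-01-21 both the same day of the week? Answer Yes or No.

Yes

From Apr 5, 2219 to Jan 21, 2222 is 1022 days.
1022 mod 7 = 0, so they are the same weekday.
(Apr 5, 2219 is a Monday; Jan 21, 2222 is a Monday.)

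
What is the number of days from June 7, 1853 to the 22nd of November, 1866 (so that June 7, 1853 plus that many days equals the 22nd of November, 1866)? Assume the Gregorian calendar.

4916

Jun 7, 1853 → Jun 7, 1854: 365 days.
Jun 7, 1854 → Jun 7, 1855: 365 days.
Jun 7, 1855 → Jun 7, 1856: 366 days (Feb 29, 1856 is in that span).
Jun 7, 1856 → Jun 7, 1857: 365 days.
Jun 7, 1857 → Jun 7, 1858: 365 days.
Jun 7, 1858 → Jun 7, 1859: 365 days.
Jun 7, 1859 → Jun 7, 1860: 366 days (Feb 29, 1860 is in that span).
Jun 7, 1860 → Jun 7, 1861: 365 days.
Jun 7, 1861 → Jun 7, 1862: 365 days.
Jun 7, 1862 → Jun 7, 1863: 365 days.
Jun 7, 1863 → Jun 7, 1864: 366 days (Feb 29, 1864 is in that span).
Jun 7, 1864 → Jun 7, 1865: 365 days.
Jun 7, 1865 → Jun 7, 1866: 365 days.
Jun 7, 1866 → Jul 7, 1866: 30 days (June has 30).
Jul 7, 1866 → Aug 7, 1866: 31 days (July has 31).
Aug 7, 1866 → Sep 7, 1866: 31 days (August has 31).
Sep 7, 1866 → Oct 7, 1866: 30 days (September has 30).
Oct 7, 1866 → Nov 7, 1866: 31 days (October has 31).
Nov 7, 1866 → Nov 22, 1866: 15 days.
Total: 4916 days.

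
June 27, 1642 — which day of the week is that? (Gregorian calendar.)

Doomsday rule: the anchor day for the 1600s is Tuesday. For year 42: 42÷12 = 3 r 6, and 6÷4 = 1, so 3+6+1 = 10.
Tuesday + 10 ≡ Friday — that's 1642's doomsday.
In June the doomsday date is Jun 6.
Jun 27 is 21 days after Jun 6; 21 mod 7 = 0, so Friday + 0 = Friday.

Friday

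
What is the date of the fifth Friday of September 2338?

September 30, 2338

September 1, 2338 is a Thursday.
The first Friday is therefore September 2 (1 days later).
The fifth Friday is 2 + 4×7 = September 30.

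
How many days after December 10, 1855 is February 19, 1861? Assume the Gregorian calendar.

1898

Dec 10, 1855 → Dec 10, 1856: 366 days (Feb 29, 1856 is in that span).
Dec 10, 1856 → Dec 10, 1857: 365 days.
Dec 10, 1857 → Dec 10, 1858: 365 days.
Dec 10, 1858 → Dec 10, 1859: 365 days.
Dec 10, 1859 → Dec 10, 1860: 366 days (Feb 29, 1860 is in that span).
Dec 10, 1860 → Jan 10, 1861: 31 days (December has 31).
Jan 10, 1861 → Feb 10, 1861: 31 days (January has 31).
Feb 10, 1861 → Feb 19, 1861: 9 days.
Total: 1898 days.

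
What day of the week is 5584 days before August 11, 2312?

First find the weekday of Aug 11, 2312. Doomsday rule: the anchor day for the 2300s is Wednesday. For year 12: 12÷12 = 1 r 0, and 0÷4 = 0, so 1+0+0 = 1.
Wednesday + 1 ≡ Thursday — that's 2312's doomsday.
In August the doomsday date is Aug 8.
Aug 11 is 3 days after Aug 8; 3 mod 7 = 3, so Thursday + 3 = Sunday.
5584 mod 7 = 5, so 5584 days before a Sunday is Sunday − 5 = Tuesday.

Tuesday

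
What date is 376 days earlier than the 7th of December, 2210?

November 26, 2209

−7 → Nov 30, 2210 (end of Nov, 30 days; 369 left).
−30 → Oct 31, 2210 (end of Oct, 31 days; 339 left).
−31 → Sep 30, 2210 (end of Sep, 30 days; 308 left).
−30 → Aug 31, 2210 (end of Aug, 31 days; 278 left).
−31 → Jul 31, 2210 (end of Jul, 31 days; 247 left).
−31 → Jun 30, 2210 (end of Jun, 30 days; 216 left).
−30 → May 31, 2210 (end of May, 31 days; 186 left).
−31 → Apr 30, 2210 (end of Apr, 30 days; 155 left).
−30 → Mar 31, 2210 (end of Mar, 31 days; 125 left).
−31 → Feb 28, 2210 (end of Feb, 28 days; 94 left).
−28 → Jan 31, 2210 (end of Jan, 31 days; 66 left).
−31 → Dec 31, 2209 (end of Dec, 31 days; 35 left).
−31 → Nov 30, 2209 (end of Nov, 30 days; 4 left).
−4 → Nov 26, 2209.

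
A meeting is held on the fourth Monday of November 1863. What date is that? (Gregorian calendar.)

November 23, 1863

November 1, 1863 is a Sunday.
The first Monday is therefore November 2 (1 days later).
The fourth Monday is 2 + 3×7 = November 23.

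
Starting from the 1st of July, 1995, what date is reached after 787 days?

August 26, 1997

+366 (one year; includes Feb 29, 1996) → Jul 1, 1996 (421 left).
+365 (one year) → Jul 1, 1997 (56 left).
Jul has 31 days: +31 → Aug 1, 1997 (25 left).
+25 → Aug 26, 1997.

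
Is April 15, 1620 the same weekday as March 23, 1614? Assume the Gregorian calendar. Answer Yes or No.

No

From Mar 23, 1614 to Apr 15, 1620 is 2215 days.
2215 mod 7 = 3, so they are different weekdays.
(Mar 23, 1614 is a Sunday; Apr 15, 1620 is a Wednesday.)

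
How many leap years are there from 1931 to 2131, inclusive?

Multiples of 4 in [1931,2131]: 50.
Of those, multiples of 100: 2 (not leap unless ÷400).
Multiples of 400: 1.
Leap years = 50 − 2 + 1 = 49.

49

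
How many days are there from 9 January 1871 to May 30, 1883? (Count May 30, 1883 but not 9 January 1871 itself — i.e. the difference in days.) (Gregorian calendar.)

4524

Jan 9, 1871 → Jan 9, 1872: 365 days.
Jan 9, 1872 → Jan 9, 1873: 366 days (Feb 29, 1872 is in that span).
Jan 9, 1873 → Jan 9, 1874: 365 days.
Jan 9, 1874 → Jan 9, 1875: 365 days.
Jan 9, 1875 → Jan 9, 1876: 365 days.
Jan 9, 1876 → Jan 9, 1877: 366 days (Feb 29, 1876 is in that span).
Jan 9, 1877 → Jan 9, 1878: 365 days.
Jan 9, 1878 → Jan 9, 1879: 365 days.
Jan 9, 1879 → Jan 9, 1880: 365 days.
Jan 9, 1880 → Jan 9, 1881: 366 days (Feb 29, 1880 is in that span).
Jan 9, 1881 → Jan 9, 1882: 365 days.
Jan 9, 1882 → Jan 9, 1883: 365 days.
Jan 9, 1883 → Feb 9, 1883: 31 days (January has 31).
Feb 9, 1883 → Mar 9, 1883: 28 days (February has 28).
Mar 9, 1883 → Apr 9, 1883: 31 days (March has 31).
Apr 9, 1883 → May 9, 1883: 30 days (April has 30).
May 9, 1883 → May 30, 1883: 21 days.
Total: 4524 days.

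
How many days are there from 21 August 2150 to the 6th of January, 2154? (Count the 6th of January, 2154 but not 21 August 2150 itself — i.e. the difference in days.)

1234

Aug 21, 2150 → Aug 21, 2151: 365 days.
Aug 21, 2151 → Aug 21, 2152: 366 days (Feb 29, 2152 is in that span).
Aug 21, 2152 → Aug 21, 2153: 365 days.
Aug 21, 2153 → Sep 21, 2153: 31 days (August has 31).
Sep 21, 2153 → Oct 21, 2153: 30 days (September has 30).
Oct 21, 2153 → Nov 21, 2153: 31 days (October has 31).
Nov 21, 2153 → Dec 21, 2153: 30 days (November has 30).
Dec 21, 2153 → Jan 6, 2154: 16 days.
Total: 1234 days.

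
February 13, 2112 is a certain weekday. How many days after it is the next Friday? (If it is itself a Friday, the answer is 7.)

Feb 13, 2112 is a Saturday.
From Saturday to the next Friday is 6 days.

6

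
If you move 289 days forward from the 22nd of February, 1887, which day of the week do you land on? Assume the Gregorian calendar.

Thursday

First find the weekday of Feb 22, 1887. Doomsday rule: the anchor day for the 1800s is Friday. For year 87: 87÷12 = 7 r 3, and 3÷4 = 0, so 7+3+0 = 10.
Friday + 10 ≡ Monday — that's 1887's doomsday.
In February the doomsday date is Feb 28 (1887 is not a leap year).
Feb 22 is 6 days before Feb 28; 6 mod 7 = 6, so Monday − 6 = Tuesday.
289 mod 7 = 2, so 289 days after a Tuesday is Tuesday + 2 = Thursday.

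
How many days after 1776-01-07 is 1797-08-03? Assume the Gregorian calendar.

Jan 7, 1776 → Jan 7, 1777: 366 days (Feb 29, 1776 is in that span).
Jan 7, 1777 → Jan 7, 1778: 365 days.
Jan 7, 1778 → Jan 7, 1779: 365 days.
Jan 7, 1779 → Jan 7, 1780: 365 days.
Jan 7, 1780 → Jan 7, 1781: 366 days (Feb 29, 1780 is in that span).
Jan 7, 1781 → Jan 7, 1782: 365 days.
Jan 7, 1782 → Jan 7, 1783: 365 days.
Jan 7, 1783 → Jan 7, 1784: 365 days.
Jan 7, 1784 → Jan 7, 1785: 366 days (Feb 29, 1784 is in that span).
Jan 7, 1785 → Jan 7, 1786: 365 days.
Jan 7, 1786 → Jan 7, 1787: 365 days.
Jan 7, 1787 → Jan 7, 1788: 365 days.
Jan 7, 1788 → Jan 7, 1789: 366 days (Feb 29, 1788 is in that span).
Jan 7, 1789 → Jan 7, 1790: 365 days.
Jan 7, 1790 → Jan 7, 1791: 365 days.
Jan 7, 1791 → Jan 7, 1792: 365 days.
Jan 7, 1792 → Jan 7, 1793: 366 days (Feb 29, 1792 is in that span).
Jan 7, 1793 → Jan 7, 1794: 365 days.
Jan 7, 1794 → Jan 7, 1795: 365 days.
Jan 7, 1795 → Jan 7, 1796: 365 days.
Jan 7, 1796 → Jan 7, 1797: 366 days (Feb 29, 1796 is in that span).
Jan 7, 1797 → Feb 7, 1797: 31 days (January has 31).
Feb 7, 1797 → Mar 7, 1797: 28 days (February has 28).
Mar 7, 1797 → Apr 7, 1797: 31 days (March has 31).
Apr 7, 1797 → May 7, 1797: 30 days (April has 30).
May 7, 1797 → Jun 7, 1797: 31 days (May has 31).
Jun 7, 1797 → Jul 7, 1797: 30 days (June has 30).
Jul 7, 1797 → Aug 3, 1797: 27 days.
Total: 7879 days.

7879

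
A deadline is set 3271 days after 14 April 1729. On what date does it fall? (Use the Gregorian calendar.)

March 29, 1738

+365 (one year) → Apr 14, 1730 (2906 left).
+365 (one year) → Apr 14, 1731 (2541 left).
+366 (one year; includes Feb 29, 1732) → Apr 14, 1732 (2175 left).
+365 (one year) → Apr 14, 1733 (1810 left).
+365 (one year) → Apr 14, 1734 (1445 left).
+365 (one year) → Apr 14, 1735 (1080 left).
+366 (one year; includes Feb 29, 1736) → Apr 14, 1736 (714 left).
+365 (one year) → Apr 14, 1737 (349 left).
Apr has 30 days: +17 → May 1, 1737 (332 left).
May has 31 days: +31 → Jun 1, 1737 (301 left).
Jun has 30 days: +30 → Jul 1, 1737 (271 left).
Jul has 31 days: +31 → Aug 1, 1737 (240 left).
Aug has 31 days: +31 → Sep 1, 1737 (209 left).
Sep has 30 days: +30 → Oct 1, 1737 (179 left).
Oct has 31 days: +31 → Nov 1, 1737 (148 left).
Nov has 30 days: +30 → Dec 1, 1737 (118 left).
Dec has 31 days: +31 → Jan 1, 1738 (87 left).
Jan has 31 days: +31 → Feb 1, 1738 (56 left).
Feb has 28 days: +28 → Mar 1, 1738 (28 left).
+28 → Mar 29, 1738.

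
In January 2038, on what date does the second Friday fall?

January 8, 2038

January 1, 2038 is a Friday.
The first Friday is therefore January 1 (same day).
The second Friday is 1 + 1×7 = January 8.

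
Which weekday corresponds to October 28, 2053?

Doomsday rule: the anchor day for the 2000s is Tuesday. For year 53: 53÷12 = 4 r 5, and 5÷4 = 1, so 4+5+1 = 10.
Tuesday + 10 ≡ Friday — that's 2053's doomsday.
In October the doomsday date is Oct 10.
Oct 28 is 18 days after Oct 10; 18 mod 7 = 4, so Friday + 4 = Tuesday.

Tuesday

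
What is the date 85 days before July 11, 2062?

April 17, 2062

−11 → Jun 30, 2062 (end of Jun, 30 days; 74 left).
−30 → May 31, 2062 (end of May, 31 days; 44 left).
−31 → Apr 30, 2062 (end of Apr, 30 days; 13 left).
−13 → Apr 17, 2062.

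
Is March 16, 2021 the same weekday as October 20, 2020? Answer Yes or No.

From Oct 20, 2020 to Mar 16, 2021 is 147 days.
147 mod 7 = 0, so they are the same weekday.
(Oct 20, 2020 is a Tuesday; Mar 16, 2021 is a Tuesday.)

Yes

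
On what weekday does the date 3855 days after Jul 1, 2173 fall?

Tuesday

Jul 1, 2173 is a Thursday.
3855 mod 7 = 5, so 3855 days after a Thursday is Thursday + 5 = Tuesday.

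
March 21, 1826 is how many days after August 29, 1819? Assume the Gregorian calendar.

2396

Aug 29, 1819 → Aug 29, 1820: 366 days (Feb 29, 1820 is in that span).
Aug 29, 1820 → Aug 29, 1821: 365 days.
Aug 29, 1821 → Aug 29, 1822: 365 days.
Aug 29, 1822 → Aug 29, 1823: 365 days.
Aug 29, 1823 → Aug 29, 1824: 366 days (Feb 29, 1824 is in that span).
Aug 29, 1824 → Aug 29, 1825: 365 days.
Aug 29, 1825 → Sep 29, 1825: 31 days (August has 31).
Sep 29, 1825 → Oct 29, 1825: 30 days (September has 30).
Oct 29, 1825 → Nov 29, 1825: 31 days (October has 31).
Nov 29, 1825 → Dec 29, 1825: 30 days (November has 30).
Dec 29, 1825 → Jan 29, 1826: 31 days (December has 31).
Jan 29, 1826 → Feb 28, 1826: 30 days (January has 31).
Feb 28, 1826 → Mar 21, 1826: 21 days.
Total: 2396 days.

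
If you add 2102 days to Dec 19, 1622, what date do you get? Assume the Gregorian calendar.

+365 (one year) → Dec 19, 1623 (1737 left).
+366 (one year; includes Feb 29, 1624) → Dec 19, 1624 (1371 left).
+365 (one year) → Dec 19, 1625 (1006 left).
+365 (one year) → Dec 19, 1626 (641 left).
+365 (one year) → Dec 19, 1627 (276 left).
Dec has 31 days: +13 → Jan 1, 1628 (263 left).
Jan has 31 days: +31 → Feb 1, 1628 (232 left).
Feb has 29 days: +29 → Mar 1, 1628 (203 left).
Mar has 31 days: +31 → Apr 1, 1628 (172 left).
Apr has 30 days: +30 → May 1, 1628 (142 left).
May has 31 days: +31 → Jun 1, 1628 (111 left).
Jun has 30 days: +30 → Jul 1, 1628 (81 left).
Jul has 31 days: +31 → Aug 1, 1628 (50 left).
Aug has 31 days: +31 → Sep 1, 1628 (19 left).
+19 → Sep 20, 1628.

September 20, 1628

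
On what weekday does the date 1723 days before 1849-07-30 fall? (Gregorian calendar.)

Jul 30, 1849 is a Monday.
1723 mod 7 = 1, so 1723 days before a Monday is Monday − 1 = Sunday.

Sunday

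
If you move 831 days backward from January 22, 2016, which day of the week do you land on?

Sunday

First find the weekday of Jan 22, 2016. Doomsday rule: the anchor day for the 2000s is Tuesday. For year 16: 16÷12 = 1 r 4, and 4÷4 = 1, so 1+4+1 = 6.
Tuesday + 6 ≡ Monday — that's 2016's doomsday.
In January the doomsday date is Jan 4 (2016 is a leap year (divisible by 4)).
Jan 22 is 18 days after Jan 4; 18 mod 7 = 4, so Monday + 4 = Friday.
831 mod 7 = 5, so 831 days before a Friday is Friday − 5 = Sunday.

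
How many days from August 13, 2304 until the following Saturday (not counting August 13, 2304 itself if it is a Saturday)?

7

Aug 13, 2304 is a Saturday.
From Saturday to the next Saturday is 7 days.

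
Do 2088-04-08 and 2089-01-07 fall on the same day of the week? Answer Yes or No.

From Apr 8, 2088 to Jan 7, 2089 is 274 days.
274 mod 7 = 1, so they are different weekdays.
(Apr 8, 2088 is a Thursday; Jan 7, 2089 is a Friday.)

No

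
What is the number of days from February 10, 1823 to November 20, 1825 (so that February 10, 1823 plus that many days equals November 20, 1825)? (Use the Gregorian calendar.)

1014

Feb 10, 1823 → Feb 10, 1824: 365 days.
Feb 10, 1824 → Feb 10, 1825: 366 days (Feb 29, 1824 is in that span).
Feb 10, 1825 → Mar 10, 1825: 28 days (February has 28).
Mar 10, 1825 → Apr 10, 1825: 31 days (March has 31).
Apr 10, 1825 → May 10, 1825: 30 days (April has 30).
May 10, 1825 → Jun 10, 1825: 31 days (May has 31).
Jun 10, 1825 → Jul 10, 1825: 30 days (June has 30).
Jul 10, 1825 → Aug 10, 1825: 31 days (July has 31).
Aug 10, 1825 → Sep 10, 1825: 31 days (August has 31).
Sep 10, 1825 → Oct 10, 1825: 30 days (September has 30).
Oct 10, 1825 → Nov 10, 1825: 31 days (October has 31).
Nov 10, 1825 → Nov 20, 1825: 10 days.
Total: 1014 days.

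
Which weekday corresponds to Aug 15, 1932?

Monday

Doomsday rule: the anchor day for the 1900s is Wednesday. For year 32: 32÷12 = 2 r 8, and 8÷4 = 2, so 2+8+2 = 12.
Wednesday + 12 ≡ Monday — that's 1932's doomsday.
In August the doomsday date is Aug 8.
Aug 15 is 7 days after Aug 8; 7 mod 7 = 0, so Monday + 0 = Monday.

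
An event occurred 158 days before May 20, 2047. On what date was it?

−20 → Apr 30, 2047 (end of Apr, 30 days; 138 left).
−30 → Mar 31, 2047 (end of Mar, 31 days; 108 left).
−31 → Feb 28, 2047 (end of Feb, 28 days; 77 left).
−28 → Jan 31, 2047 (end of Jan, 31 days; 49 left).
−31 → Dec 31, 2046 (end of Dec, 31 days; 18 left).
−18 → Dec 13, 2046.

December 13, 2046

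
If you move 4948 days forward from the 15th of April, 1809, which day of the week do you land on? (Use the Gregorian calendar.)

First find the weekday of Apr 15, 1809. Doomsday rule: the anchor day for the 1800s is Friday. For year 09: 9÷12 = 0 r 9, and 9÷4 = 2, so 0+9+2 = 11.
Friday + 11 ≡ Tuesday — that's 1809's doomsday.
In April the doomsday date is Apr 4.
Apr 15 is 11 days after Apr 4; 11 mod 7 = 4, so Tuesday + 4 = Saturday.
4948 mod 7 = 6, so 4948 days after a Saturday is Saturday + 6 = Friday.

Friday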